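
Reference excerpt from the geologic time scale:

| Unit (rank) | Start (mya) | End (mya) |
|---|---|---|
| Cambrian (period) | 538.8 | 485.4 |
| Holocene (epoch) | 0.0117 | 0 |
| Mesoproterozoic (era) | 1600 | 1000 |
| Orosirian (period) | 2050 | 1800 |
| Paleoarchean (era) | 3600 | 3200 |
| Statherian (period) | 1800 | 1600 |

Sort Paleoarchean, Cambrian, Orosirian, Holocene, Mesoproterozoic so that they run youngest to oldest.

Holocene, Cambrian, Mesoproterozoic, Orosirian, Paleoarchean

The oldest of these is Paleoarchean (starts 3600 Ma) and the youngest is Holocene (ends 0 Ma).
In between, by decreasing start age: Orosirian (2050), Mesoproterozoic (1600), Cambrian (538.8).
Listing youngest first means reversing that sequence.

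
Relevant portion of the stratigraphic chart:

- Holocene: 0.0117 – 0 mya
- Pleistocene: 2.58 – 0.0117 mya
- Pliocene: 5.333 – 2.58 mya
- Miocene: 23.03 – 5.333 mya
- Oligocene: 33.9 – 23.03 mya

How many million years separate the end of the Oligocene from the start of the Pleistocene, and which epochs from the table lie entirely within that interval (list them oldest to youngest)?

20.45 million years; Miocene, Pliocene

End of Oligocene = 23.03 Ma; start of Pleistocene = 2.58 Ma.
Gap = 23.03 − 2.58 = 20.45 Myr.
Epochs wholly inside 23.03–2.58 Ma: Miocene (23.03–5.333), Pliocene (5.333–2.58).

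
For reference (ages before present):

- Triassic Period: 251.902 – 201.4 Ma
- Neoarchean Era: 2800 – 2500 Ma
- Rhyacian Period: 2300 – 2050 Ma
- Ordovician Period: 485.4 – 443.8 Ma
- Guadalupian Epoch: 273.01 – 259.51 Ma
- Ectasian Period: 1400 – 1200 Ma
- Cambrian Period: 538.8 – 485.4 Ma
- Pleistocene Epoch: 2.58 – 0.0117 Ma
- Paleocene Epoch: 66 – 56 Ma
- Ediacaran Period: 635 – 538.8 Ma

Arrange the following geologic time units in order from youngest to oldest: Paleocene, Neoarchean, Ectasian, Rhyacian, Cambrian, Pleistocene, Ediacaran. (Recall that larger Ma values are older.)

Read off each span (Ma): Paleocene 66–56; Neoarchean 2800–2500; Ectasian 1400–1200; Rhyacian 2300–2050; Cambrian 538.8–485.4; Pleistocene 2.58–0.0117; Ediacaran 635–538.8.
Larger Ma is older, so oldest→youngest is Neoarchean, Rhyacian, Ectasian, Ediacaran, Cambrian, Paleocene, Pleistocene; reverse it for youngest→oldest.

Pleistocene, Paleocene, Cambrian, Ediacaran, Ectasian, Rhyacian, Neoarchean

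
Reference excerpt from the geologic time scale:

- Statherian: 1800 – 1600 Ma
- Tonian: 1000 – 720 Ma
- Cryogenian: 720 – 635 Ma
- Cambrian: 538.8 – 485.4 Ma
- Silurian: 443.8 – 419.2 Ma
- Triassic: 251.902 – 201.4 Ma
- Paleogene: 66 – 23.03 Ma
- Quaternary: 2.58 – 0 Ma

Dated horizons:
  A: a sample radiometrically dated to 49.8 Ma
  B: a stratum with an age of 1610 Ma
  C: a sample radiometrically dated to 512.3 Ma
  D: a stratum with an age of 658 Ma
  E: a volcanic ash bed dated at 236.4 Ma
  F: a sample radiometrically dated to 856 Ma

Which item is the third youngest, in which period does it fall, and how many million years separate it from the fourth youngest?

C, in the Cambrian; 145.7 million years to D

Sorted youngest-first by Ma: A (49.8), E (236.4), C (512.3), D (658), F (856), B (1610).
The third youngest is C at 512.3 Ma, which lies in 538.8–485.4 Ma: the Cambrian.
The fourth youngest is D at 658 Ma; separation = |512.3 − 658| = 145.7 Myr.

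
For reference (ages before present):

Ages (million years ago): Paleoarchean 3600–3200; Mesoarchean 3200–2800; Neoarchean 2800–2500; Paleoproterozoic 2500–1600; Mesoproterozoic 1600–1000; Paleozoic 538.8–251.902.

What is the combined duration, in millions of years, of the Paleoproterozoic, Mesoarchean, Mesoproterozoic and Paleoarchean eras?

Each duration: Paleoproterozoic = 900; Mesoarchean = 400; Mesoproterozoic = 600; Paleoarchean = 400.
Sum: 900 + 400 + 600 + 400 = 2300 Myr.

2300 million years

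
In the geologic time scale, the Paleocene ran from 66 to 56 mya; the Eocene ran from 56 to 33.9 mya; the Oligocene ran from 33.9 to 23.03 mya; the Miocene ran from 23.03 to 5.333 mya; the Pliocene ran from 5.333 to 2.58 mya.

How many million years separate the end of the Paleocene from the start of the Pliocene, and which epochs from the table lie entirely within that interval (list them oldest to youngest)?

50.667 million years; Eocene, Oligocene, Miocene

End of Paleocene = 56 Ma; start of Pliocene = 5.333 Ma.
Gap = 56 − 5.333 = 50.667 Myr.
Epochs wholly inside 56–5.333 Ma: Eocene (56–33.9), Oligocene (33.9–23.03), Miocene (23.03–5.333).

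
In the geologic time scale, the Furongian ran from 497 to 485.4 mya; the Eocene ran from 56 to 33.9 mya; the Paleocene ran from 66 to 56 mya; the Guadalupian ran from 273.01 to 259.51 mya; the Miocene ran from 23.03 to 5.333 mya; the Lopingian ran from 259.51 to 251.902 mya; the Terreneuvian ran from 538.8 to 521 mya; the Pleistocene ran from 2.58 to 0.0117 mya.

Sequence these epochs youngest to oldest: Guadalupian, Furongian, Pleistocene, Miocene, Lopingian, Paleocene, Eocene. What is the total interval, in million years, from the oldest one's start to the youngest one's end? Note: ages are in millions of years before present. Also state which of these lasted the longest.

Pleistocene → Miocene → Eocene → Paleocene → Lopingian → Guadalupian → Furongian; total span 496.9883 Myr; longest is Eocene

Start ages (Ma): Furongian 497, Guadalupian 273.01, Lopingian 259.51, Paleocene 66, Eocene 56, Miocene 23.03, Pleistocene 2.58.
Ordered youngest to oldest: Pleistocene, Miocene, Eocene, Paleocene, Lopingian, Guadalupian, Furongian.
Span = 497 − 0.0117 = 496.9883 Myr.
Durations: Lopingian 7.608, Miocene 17.697, Guadalupian 13.5, Pleistocene 2.5683, Eocene 22.1, Paleocene 10, Furongian 11.6 → longest is Eocene (22.1 Myr).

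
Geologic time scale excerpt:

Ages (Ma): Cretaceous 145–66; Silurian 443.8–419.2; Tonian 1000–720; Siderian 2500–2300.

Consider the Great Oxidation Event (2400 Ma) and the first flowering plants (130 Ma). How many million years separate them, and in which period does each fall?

2270 million years apart; the first in the Siderian, the second in the Cretaceous

Elapsed time: 2400 − 130 = 2270 Myr.
2400 Ma lies within 2500–2300 Ma: Siderian.
130 Ma lies within 145–66 Ma: Cretaceous.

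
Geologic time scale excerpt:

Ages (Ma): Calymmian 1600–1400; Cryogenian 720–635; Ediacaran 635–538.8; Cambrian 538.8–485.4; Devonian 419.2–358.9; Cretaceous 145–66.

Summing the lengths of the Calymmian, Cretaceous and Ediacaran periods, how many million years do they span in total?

375.2 million years

Each duration: Calymmian = 200; Cretaceous = 79; Ediacaran = 96.2.
Sum: 200 + 79 + 96.2 = 375.2 Myr.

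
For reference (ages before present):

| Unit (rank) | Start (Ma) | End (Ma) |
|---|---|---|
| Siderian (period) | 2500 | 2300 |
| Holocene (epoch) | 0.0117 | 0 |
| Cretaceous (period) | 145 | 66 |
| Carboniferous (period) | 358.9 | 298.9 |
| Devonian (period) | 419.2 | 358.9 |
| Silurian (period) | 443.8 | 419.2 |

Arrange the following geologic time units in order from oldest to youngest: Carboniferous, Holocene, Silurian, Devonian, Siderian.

Siderian, Silurian, Devonian, Carboniferous, Holocene

The oldest of these is Siderian (starts 2500 Ma) and the youngest is Holocene (ends 0 Ma).
In between, by decreasing start age: Silurian (443.8), Devonian (419.2), Carboniferous (358.9).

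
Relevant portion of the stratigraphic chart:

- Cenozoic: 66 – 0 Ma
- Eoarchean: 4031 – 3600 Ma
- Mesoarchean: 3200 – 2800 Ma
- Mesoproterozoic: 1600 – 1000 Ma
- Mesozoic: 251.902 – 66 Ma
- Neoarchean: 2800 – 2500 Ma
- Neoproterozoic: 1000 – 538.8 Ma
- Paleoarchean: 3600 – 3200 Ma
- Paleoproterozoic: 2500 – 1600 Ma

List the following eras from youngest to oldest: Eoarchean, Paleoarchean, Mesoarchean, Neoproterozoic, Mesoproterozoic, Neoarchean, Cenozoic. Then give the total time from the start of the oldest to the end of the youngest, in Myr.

Cenozoic → Neoproterozoic → Mesoproterozoic → Neoarchean → Mesoarchean → Paleoarchean → Eoarchean; total span 4031 Myr

Start ages (Ma): Eoarchean 4031, Paleoarchean 3600, Mesoarchean 3200, Neoarchean 2800, Mesoproterozoic 1600, Neoproterozoic 1000, Cenozoic 66.
Ordered youngest to oldest: Cenozoic, Neoproterozoic, Mesoproterozoic, Neoarchean, Mesoarchean, Paleoarchean, Eoarchean.
Span = 4031 − 0 = 4031 Myr.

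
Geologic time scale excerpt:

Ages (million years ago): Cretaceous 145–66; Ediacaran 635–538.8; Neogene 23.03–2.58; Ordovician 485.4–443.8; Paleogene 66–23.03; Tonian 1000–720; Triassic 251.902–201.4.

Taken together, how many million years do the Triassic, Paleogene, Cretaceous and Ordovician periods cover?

Duration is start − end for each: (251.902 − 201.4) + (66 − 23.03) + (145 − 66) + (485.4 − 443.8).
That is 50.502 + 42.97 + 79 + 41.6, which totals 214.072 million years.

214.072 million years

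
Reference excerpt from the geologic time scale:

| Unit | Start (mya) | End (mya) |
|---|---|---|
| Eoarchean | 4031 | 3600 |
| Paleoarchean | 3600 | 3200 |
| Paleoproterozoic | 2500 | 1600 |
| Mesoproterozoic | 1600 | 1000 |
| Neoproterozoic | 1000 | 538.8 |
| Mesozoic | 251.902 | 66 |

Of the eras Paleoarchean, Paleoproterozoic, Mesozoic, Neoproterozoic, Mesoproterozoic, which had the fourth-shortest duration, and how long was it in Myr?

Durations: Paleoarchean 400; Paleoproterozoic 900; Mesozoic 185.902; Neoproterozoic 461.2; Mesoproterozoic 600 Myr.
Sorted shortest-first: Mesozoic (185.902), Paleoarchean (400), Neoproterozoic (461.2), Mesoproterozoic (600), Paleoproterozoic (900).
The fourth shortest is Mesoproterozoic at 600 Myr.

Mesoproterozoic, 600 million years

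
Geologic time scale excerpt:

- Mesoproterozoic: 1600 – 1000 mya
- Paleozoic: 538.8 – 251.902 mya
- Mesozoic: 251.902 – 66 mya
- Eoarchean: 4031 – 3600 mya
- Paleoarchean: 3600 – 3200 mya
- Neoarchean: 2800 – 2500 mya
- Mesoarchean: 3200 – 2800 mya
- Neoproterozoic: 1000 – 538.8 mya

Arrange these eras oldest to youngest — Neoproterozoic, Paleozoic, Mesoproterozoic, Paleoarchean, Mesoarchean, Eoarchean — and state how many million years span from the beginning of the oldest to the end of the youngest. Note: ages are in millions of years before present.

Start ages (Ma): Eoarchean 4031, Paleoarchean 3600, Mesoarchean 3200, Mesoproterozoic 1600, Neoproterozoic 1000, Paleozoic 538.8.
Ordered oldest to youngest: Eoarchean, Paleoarchean, Mesoarchean, Mesoproterozoic, Neoproterozoic, Paleozoic.
Span = 4031 − 251.902 = 3779.098 Myr.

Eoarchean, Paleoarchean, Mesoarchean, Mesoproterozoic, Neoproterozoic, Paleozoic; total span 3779.098 Myr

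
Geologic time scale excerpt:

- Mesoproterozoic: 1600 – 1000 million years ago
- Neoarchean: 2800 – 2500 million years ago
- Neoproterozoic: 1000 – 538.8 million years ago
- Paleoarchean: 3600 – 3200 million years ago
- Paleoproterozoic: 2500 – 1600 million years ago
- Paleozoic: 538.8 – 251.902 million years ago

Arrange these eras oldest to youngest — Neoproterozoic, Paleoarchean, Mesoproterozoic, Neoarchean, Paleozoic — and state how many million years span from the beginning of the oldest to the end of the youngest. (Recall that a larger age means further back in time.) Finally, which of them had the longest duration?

Start ages (Ma): Paleoarchean 3600, Neoarchean 2800, Mesoproterozoic 1600, Neoproterozoic 1000, Paleozoic 538.8.
Ordered oldest to youngest: Paleoarchean, Neoarchean, Mesoproterozoic, Neoproterozoic, Paleozoic.
Span = 3600 − 251.902 = 3348.098 Myr.
Durations: Paleoarchean 400, Neoarchean 300, Paleozoic 286.898, Mesoproterozoic 600, Neoproterozoic 461.2 → longest is Mesoproterozoic (600 Myr).

Paleoarchean → Neoarchean → Mesoproterozoic → Neoproterozoic → Paleozoic; total span 3348.098 Myr; longest is Mesoproterozoic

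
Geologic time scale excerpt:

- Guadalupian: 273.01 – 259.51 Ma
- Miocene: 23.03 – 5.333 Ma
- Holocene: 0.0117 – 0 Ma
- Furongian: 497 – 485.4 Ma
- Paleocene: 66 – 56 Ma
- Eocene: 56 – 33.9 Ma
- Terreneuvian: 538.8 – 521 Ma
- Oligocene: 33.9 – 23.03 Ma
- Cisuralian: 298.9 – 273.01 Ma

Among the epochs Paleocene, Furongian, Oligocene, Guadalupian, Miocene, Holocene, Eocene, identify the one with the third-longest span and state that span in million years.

Start − end for each: Paleocene 66 − 56 = 10; Furongian 497 − 485.4 = 11.6; Oligocene 33.9 − 23.03 = 10.87; Guadalupian 273.01 − 259.51 = 13.5; Miocene 23.03 − 5.333 = 17.697; Holocene 0.0117 − 0 = 0.0117; Eocene 56 − 33.9 = 22.1.
Ranking these from longest: Eocene > Miocene > Guadalupian > Furongian > Oligocene > Paleocene > Holocene.
Position 3 in that ranking is Guadalupian, which lasted 13.5 Myr.

Guadalupian, 13.5 million years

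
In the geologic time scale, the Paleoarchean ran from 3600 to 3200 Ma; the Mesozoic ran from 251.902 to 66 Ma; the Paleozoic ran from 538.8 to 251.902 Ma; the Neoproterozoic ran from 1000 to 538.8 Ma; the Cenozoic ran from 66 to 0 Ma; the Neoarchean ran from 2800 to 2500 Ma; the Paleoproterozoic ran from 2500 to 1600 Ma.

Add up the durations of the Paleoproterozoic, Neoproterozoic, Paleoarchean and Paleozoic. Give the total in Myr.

Each duration: Paleoproterozoic = 900; Neoproterozoic = 461.2; Paleoarchean = 400; Paleozoic = 286.898.
Sum: 900 + 461.2 + 400 + 286.898 = 2048.098 Myr.

2048.098 million years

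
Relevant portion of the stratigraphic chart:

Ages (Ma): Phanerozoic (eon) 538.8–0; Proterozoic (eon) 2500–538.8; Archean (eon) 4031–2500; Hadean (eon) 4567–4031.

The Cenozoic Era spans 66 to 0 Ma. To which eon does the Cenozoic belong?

Phanerozoic

The Cenozoic (66–0 Ma) lies entirely within 538.8–0 Ma, the Phanerozoic Eon.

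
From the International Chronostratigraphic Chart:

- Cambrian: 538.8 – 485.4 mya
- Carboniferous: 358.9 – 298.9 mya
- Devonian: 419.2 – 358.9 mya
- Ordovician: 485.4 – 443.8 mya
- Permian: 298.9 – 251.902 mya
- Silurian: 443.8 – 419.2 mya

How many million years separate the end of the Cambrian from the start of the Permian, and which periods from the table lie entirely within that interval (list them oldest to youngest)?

End of Cambrian = 485.4 Ma; start of Permian = 298.9 Ma.
Gap = 485.4 − 298.9 = 186.5 Myr.
Periods wholly inside 485.4–298.9 Ma: Ordovician (485.4–443.8), Silurian (443.8–419.2), Devonian (419.2–358.9), Carboniferous (358.9–298.9).

186.5 million years; Ordovician, Silurian, Devonian, Carboniferous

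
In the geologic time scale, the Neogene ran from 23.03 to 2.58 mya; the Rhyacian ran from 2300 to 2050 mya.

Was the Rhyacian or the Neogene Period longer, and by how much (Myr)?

Rhyacian: 2300 − 2050 = 250 Myr.
Neogene: 23.03 − 2.58 = 20.45 Myr.
Difference: 250 − 20.45 = 229.55 Myr, so the Rhyacian was longer.

Rhyacian, by 229.55 million years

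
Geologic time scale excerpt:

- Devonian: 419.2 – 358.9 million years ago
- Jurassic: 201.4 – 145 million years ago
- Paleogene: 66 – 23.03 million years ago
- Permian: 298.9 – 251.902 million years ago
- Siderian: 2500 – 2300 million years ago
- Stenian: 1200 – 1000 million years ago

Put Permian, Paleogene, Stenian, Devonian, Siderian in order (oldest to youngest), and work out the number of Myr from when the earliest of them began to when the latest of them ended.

Siderian, Stenian, Devonian, Permian, Paleogene; total span 2476.97 Myr

Start ages (Ma): Siderian 2500, Stenian 1200, Devonian 419.2, Permian 298.9, Paleogene 66.
Ordered oldest to youngest: Siderian, Stenian, Devonian, Permian, Paleogene.
Span = 2500 − 23.03 = 2476.97 Myr.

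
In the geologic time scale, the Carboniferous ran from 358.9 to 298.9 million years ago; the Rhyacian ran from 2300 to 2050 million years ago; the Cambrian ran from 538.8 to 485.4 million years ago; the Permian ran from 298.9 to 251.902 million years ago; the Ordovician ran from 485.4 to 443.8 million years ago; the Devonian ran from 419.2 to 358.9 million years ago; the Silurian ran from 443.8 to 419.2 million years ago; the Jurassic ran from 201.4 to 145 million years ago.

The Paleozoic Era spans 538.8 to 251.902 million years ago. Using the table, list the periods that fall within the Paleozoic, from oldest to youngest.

Periods with both bounds inside 538.8–251.902 Ma: Cambrian (538.8–485.4), Ordovician (485.4–443.8), Silurian (443.8–419.2), Devonian (419.2–358.9), Carboniferous (358.9–298.9), Permian (298.9–251.902).

Cambrian, Ordovician, Silurian, Devonian, Carboniferous, Permian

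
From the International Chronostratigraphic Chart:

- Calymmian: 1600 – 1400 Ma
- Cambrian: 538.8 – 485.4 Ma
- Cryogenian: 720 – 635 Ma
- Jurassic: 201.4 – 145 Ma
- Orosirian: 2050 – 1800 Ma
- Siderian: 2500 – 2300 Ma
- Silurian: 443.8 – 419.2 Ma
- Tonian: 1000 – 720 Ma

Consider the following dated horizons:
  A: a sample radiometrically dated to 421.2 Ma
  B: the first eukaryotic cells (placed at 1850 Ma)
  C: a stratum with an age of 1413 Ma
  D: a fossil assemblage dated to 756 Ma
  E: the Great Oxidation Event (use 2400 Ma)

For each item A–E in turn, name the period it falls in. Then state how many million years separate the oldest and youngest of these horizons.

A: 421.2 Ma lies in 443.8–419.2 Ma, so Silurian.
B: 1850 Ma lies in 2050–1800 Ma, so Orosirian.
C: 1413 Ma lies in 1600–1400 Ma, so Calymmian.
D: 756 Ma lies in 1000–720 Ma, so Tonian.
E: 2400 Ma lies in 2500–2300 Ma, so Siderian.
Oldest = 2400 Ma, youngest = 421.2 Ma → span 1978.8 Myr.

A — Silurian; B — Orosirian; C — Calymmian; D — Tonian; E — Siderian; span 1978.8 million years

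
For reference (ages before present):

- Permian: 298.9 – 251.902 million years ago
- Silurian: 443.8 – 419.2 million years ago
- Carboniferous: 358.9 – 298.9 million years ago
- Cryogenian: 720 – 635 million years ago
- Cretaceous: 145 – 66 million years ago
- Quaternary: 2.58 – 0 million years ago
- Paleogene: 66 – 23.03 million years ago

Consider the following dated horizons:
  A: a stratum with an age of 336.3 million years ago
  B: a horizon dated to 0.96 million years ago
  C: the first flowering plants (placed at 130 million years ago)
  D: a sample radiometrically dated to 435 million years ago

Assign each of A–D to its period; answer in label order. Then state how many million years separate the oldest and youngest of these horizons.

A — Carboniferous; B — Quaternary; C — Cretaceous; D — Silurian; span 434.04 million years

A: 336.3 Ma lies in 358.9–298.9 Ma, so Carboniferous.
B: 0.96 Ma lies in 2.58–0 Ma, so Quaternary.
C: 130 Ma lies in 145–66 Ma, so Cretaceous.
D: 435 Ma lies in 443.8–419.2 Ma, so Silurian.
Oldest = 435 Ma, youngest = 0.96 Ma → span 434.04 Myr.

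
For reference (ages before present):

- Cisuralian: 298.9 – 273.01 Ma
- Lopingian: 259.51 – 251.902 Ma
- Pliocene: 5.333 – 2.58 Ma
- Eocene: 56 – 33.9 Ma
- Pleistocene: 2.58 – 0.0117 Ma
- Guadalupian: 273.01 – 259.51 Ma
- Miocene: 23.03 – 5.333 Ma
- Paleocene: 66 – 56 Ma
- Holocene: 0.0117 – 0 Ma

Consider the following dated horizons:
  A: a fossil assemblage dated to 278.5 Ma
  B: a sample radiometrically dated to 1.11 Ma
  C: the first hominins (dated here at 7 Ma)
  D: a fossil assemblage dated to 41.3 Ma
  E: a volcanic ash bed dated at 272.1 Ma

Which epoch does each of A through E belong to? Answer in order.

A — Cisuralian; B — Pleistocene; C — Miocene; D — Eocene; E — Guadalupian

Match each age against the start–end ranges in the excerpt: A = 278.5 Ma → Cisuralian (298.9–273.01); B = 1.11 Ma → Pleistocene (2.58–0.0117); C = 7 Ma → Miocene (23.03–5.333); D = 41.3 Ma → Eocene (56–33.9); E = 272.1 Ma → Guadalupian (273.01–259.51).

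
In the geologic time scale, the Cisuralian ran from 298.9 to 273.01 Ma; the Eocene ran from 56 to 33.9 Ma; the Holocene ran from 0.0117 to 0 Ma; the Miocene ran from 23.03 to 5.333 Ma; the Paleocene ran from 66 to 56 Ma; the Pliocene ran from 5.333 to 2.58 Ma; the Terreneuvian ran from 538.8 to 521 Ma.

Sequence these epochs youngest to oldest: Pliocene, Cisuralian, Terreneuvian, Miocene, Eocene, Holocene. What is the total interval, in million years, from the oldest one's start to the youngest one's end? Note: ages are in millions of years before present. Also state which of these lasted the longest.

Holocene → Pliocene → Miocene → Eocene → Cisuralian → Terreneuvian; total span 538.8 Myr; longest is Cisuralian

From the excerpt: Pliocene 5.333–2.58; Cisuralian 298.9–273.01; Terreneuvian 538.8–521; Miocene 23.03–5.333; Eocene 56–33.9; Holocene 0.0117–0 (Ma).
Larger Ma is earlier, so the oldest is Terreneuvian and the youngest is Holocene; youngest to oldest: Holocene, Pliocene, Miocene, Eocene, Cisuralian, Terreneuvian.
Oldest start 538.8 minus youngest end 0 gives 538.8 Myr overall.
Individual lengths (start − end): Holocene 0.0117; Cisuralian 25.89; Eocene 22.1; Pliocene 2.753; Miocene 17.697; Terreneuvian 17.8. The largest is Cisuralian at 25.89 Myr.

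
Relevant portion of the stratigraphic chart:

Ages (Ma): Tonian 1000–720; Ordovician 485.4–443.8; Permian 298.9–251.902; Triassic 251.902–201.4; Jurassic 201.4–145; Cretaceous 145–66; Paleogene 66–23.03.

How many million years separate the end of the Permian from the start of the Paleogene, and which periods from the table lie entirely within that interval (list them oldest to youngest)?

185.902 million years; Triassic, Jurassic, Cretaceous

End of Permian = 251.902 Ma; start of Paleogene = 66 Ma.
Gap = 251.902 − 66 = 185.902 Myr.
Periods wholly inside 251.902–66 Ma: Triassic (251.902–201.4), Jurassic (201.4–145), Cretaceous (145–66).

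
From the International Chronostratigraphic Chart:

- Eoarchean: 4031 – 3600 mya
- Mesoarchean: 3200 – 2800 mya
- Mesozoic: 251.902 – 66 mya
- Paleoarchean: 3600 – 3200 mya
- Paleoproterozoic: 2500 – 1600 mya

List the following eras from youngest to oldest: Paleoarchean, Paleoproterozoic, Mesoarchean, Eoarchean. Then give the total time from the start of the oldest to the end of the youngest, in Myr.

Paleoproterozoic, Mesoarchean, Paleoarchean, Eoarchean; total span 2431 Myr

From the excerpt: Paleoarchean 3600–3200; Paleoproterozoic 2500–1600; Mesoarchean 3200–2800; Eoarchean 4031–3600 (Ma).
Larger Ma is earlier, so the oldest is Eoarchean and the youngest is Paleoproterozoic; youngest to oldest: Paleoproterozoic, Mesoarchean, Paleoarchean, Eoarchean.
Oldest start 4031 minus youngest end 1600 gives 2431 Myr overall.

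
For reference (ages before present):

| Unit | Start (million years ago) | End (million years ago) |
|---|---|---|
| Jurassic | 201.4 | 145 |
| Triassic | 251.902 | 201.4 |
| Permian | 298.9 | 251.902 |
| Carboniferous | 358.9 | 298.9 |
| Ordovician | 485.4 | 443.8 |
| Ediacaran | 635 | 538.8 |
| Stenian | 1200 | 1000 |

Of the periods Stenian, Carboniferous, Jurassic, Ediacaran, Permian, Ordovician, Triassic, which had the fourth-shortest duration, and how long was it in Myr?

Jurassic, 56.4 million years

Start − end for each: Stenian 1200 − 1000 = 200; Carboniferous 358.9 − 298.9 = 60; Jurassic 201.4 − 145 = 56.4; Ediacaran 635 − 538.8 = 96.2; Permian 298.9 − 251.902 = 46.998; Ordovician 485.4 − 443.8 = 41.6; Triassic 251.902 − 201.4 = 50.502.
Ranking these from shortest: Ordovician < Permian < Triassic < Jurassic < Carboniferous < Ediacaran < Stenian.
Position 4 in that ranking is Jurassic, which lasted 56.4 Myr.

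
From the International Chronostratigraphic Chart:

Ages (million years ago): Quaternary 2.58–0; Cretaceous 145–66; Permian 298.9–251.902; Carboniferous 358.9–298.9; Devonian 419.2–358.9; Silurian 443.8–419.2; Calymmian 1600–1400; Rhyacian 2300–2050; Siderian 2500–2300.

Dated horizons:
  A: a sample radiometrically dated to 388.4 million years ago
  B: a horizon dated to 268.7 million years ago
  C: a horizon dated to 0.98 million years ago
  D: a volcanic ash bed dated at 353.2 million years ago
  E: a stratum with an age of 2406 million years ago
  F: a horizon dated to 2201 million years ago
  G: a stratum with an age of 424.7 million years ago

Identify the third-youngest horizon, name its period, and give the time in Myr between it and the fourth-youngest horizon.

Sorted youngest-first by Ma: C (0.98), B (268.7), D (353.2), A (388.4), G (424.7), F (2201), E (2406).
The third youngest is D at 353.2 Ma, which lies in 358.9–298.9 Ma: the Carboniferous.
The fourth youngest is A at 388.4 Ma; separation = |353.2 − 388.4| = 35.2 Myr.

D, in the Carboniferous; 35.2 million years to A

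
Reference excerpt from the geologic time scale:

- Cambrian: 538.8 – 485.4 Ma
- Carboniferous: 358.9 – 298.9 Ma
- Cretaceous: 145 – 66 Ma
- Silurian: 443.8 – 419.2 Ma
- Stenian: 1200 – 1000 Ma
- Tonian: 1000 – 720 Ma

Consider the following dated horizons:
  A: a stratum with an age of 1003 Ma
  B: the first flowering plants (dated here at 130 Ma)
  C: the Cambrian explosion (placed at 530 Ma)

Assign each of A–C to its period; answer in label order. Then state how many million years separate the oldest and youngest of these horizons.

A — Stenian; B — Cretaceous; C — Cambrian; span 873 million years

Match each age against the start–end ranges in the excerpt: A = 1003 Ma → Stenian (1200–1000); B = 130 Ma → Cretaceous (145–66); C = 530 Ma → Cambrian (538.8–485.4).
The largest age is 1003 Ma and the smallest is 130 Ma; their difference is 873 Myr.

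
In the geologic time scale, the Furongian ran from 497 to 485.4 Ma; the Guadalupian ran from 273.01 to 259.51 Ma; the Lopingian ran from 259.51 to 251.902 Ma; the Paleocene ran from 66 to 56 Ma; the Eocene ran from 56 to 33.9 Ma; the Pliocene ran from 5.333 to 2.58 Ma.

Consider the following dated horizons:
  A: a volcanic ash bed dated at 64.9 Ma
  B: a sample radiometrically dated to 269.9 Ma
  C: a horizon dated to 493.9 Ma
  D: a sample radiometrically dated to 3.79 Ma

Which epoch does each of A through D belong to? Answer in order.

Match each age against the start–end ranges in the excerpt: A = 64.9 Ma → Paleocene (66–56); B = 269.9 Ma → Guadalupian (273.01–259.51); C = 493.9 Ma → Furongian (497–485.4); D = 3.79 Ma → Pliocene (5.333–2.58).

A — Paleocene; B — Guadalupian; C — Furongian; D — Pliocene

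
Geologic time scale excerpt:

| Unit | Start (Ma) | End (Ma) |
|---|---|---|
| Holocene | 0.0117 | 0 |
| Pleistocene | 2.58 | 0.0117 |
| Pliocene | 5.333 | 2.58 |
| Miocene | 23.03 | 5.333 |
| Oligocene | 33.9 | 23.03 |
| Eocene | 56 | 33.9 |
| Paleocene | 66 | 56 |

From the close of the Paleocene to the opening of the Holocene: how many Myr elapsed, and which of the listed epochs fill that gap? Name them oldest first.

55.9883 million years; Eocene, Oligocene, Miocene, Pliocene, Pleistocene

End of Paleocene = 56 Ma; start of Holocene = 0.0117 Ma.
Gap = 56 − 0.0117 = 55.9883 Myr.
Epochs wholly inside 56–0.0117 Ma: Eocene (56–33.9), Oligocene (33.9–23.03), Miocene (23.03–5.333), Pliocene (5.333–2.58), Pleistocene (2.58–0.0117).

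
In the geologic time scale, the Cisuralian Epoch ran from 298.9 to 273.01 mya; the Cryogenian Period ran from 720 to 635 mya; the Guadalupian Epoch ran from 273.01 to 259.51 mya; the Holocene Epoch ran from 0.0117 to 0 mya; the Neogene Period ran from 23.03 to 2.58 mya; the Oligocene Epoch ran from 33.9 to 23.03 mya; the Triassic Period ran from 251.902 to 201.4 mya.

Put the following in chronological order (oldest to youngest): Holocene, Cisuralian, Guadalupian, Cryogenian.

Read off each span (Ma): Holocene 0.0117–0; Cisuralian 298.9–273.01; Guadalupian 273.01–259.51; Cryogenian 720–635.
Larger Ma is older, so oldest→youngest is Cryogenian, Cisuralian, Guadalupian, Holocene.

Cryogenian → Cisuralian → Guadalupian → Holocene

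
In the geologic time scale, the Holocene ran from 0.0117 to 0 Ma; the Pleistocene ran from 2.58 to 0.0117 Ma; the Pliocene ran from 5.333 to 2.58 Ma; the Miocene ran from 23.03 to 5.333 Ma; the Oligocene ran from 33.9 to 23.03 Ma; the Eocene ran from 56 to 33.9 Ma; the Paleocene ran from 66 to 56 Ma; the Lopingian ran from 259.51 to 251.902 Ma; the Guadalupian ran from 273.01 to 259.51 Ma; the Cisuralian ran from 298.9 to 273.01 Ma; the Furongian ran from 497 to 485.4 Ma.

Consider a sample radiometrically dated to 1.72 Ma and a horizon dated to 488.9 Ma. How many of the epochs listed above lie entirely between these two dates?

8

The older date is 488.9 Ma and the younger is 1.72 Ma.
Epochs with start < 488.9 and end > 1.72 Ma: Cisuralian (298.9–273.01), Guadalupian (273.01–259.51), Lopingian (259.51–251.902), Paleocene (66–56), Eocene (56–33.9), Oligocene (33.9–23.03), Miocene (23.03–5.333), Pliocene (5.333–2.58).
That is 8 complete epochs.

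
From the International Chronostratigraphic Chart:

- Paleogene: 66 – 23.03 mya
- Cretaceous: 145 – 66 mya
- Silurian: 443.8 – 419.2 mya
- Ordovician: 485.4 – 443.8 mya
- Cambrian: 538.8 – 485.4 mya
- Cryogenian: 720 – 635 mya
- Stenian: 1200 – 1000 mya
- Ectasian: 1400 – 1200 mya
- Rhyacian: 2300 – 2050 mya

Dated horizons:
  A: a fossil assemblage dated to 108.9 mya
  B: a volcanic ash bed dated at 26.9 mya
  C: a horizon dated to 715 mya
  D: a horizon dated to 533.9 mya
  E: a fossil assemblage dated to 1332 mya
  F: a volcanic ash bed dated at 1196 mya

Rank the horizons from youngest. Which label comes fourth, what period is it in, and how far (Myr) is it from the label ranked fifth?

C, in the Cryogenian; 481 million years to F

Smaller Ma means younger, so youngest first: B 26.9 < A 108.9 < D 533.9 < C 715 < F 1196 < E 1332.
Counting 4 along gives C (715 Ma); the excerpt puts that inside the Cryogenian, 720–635 Ma.
Next in line is F (1196 Ma), and 1196 − 715 = 481 Myr.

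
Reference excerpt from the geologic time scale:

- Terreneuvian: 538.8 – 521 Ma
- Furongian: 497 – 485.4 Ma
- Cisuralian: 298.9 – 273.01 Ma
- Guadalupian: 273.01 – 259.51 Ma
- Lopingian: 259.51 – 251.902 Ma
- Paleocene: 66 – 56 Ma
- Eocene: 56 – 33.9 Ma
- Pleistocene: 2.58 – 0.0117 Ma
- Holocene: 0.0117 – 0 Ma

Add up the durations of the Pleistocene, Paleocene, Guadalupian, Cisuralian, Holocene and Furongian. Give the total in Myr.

Duration is start − end for each: (2.58 − 0.0117) + (66 − 56) + (273.01 − 259.51) + (298.9 − 273.01) + (0.0117 − 0) + (497 − 485.4).
That is 2.5683 + 10 + 13.5 + 25.89 + 0.0117 + 11.6, which totals 63.57 million years.

63.57 million years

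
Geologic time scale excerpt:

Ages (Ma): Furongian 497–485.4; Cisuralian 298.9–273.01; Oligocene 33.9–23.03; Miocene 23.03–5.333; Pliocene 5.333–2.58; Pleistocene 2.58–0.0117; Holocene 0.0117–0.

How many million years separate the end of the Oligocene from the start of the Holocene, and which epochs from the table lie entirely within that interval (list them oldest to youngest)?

End of Oligocene = 23.03 Ma; start of Holocene = 0.0117 Ma.
Gap = 23.03 − 0.0117 = 23.0183 Myr.
Epochs wholly inside 23.03–0.0117 Ma: Miocene (23.03–5.333), Pliocene (5.333–2.58), Pleistocene (2.58–0.0117).

23.0183 million years; Miocene, Pliocene, Pleistocene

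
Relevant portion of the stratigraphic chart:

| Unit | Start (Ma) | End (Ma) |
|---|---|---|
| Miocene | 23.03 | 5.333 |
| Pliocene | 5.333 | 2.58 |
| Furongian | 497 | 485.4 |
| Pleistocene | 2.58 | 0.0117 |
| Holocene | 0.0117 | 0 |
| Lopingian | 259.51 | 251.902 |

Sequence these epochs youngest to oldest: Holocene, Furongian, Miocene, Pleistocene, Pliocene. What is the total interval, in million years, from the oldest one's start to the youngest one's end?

Holocene → Pleistocene → Pliocene → Miocene → Furongian; total span 497 Myr

From the excerpt: Holocene 0.0117–0; Furongian 497–485.4; Miocene 23.03–5.333; Pleistocene 2.58–0.0117; Pliocene 5.333–2.58 (Ma).
Larger Ma is earlier, so the oldest is Furongian and the youngest is Holocene; youngest to oldest: Holocene, Pleistocene, Pliocene, Miocene, Furongian.
Oldest start 497 minus youngest end 0 gives 497 Myr overall.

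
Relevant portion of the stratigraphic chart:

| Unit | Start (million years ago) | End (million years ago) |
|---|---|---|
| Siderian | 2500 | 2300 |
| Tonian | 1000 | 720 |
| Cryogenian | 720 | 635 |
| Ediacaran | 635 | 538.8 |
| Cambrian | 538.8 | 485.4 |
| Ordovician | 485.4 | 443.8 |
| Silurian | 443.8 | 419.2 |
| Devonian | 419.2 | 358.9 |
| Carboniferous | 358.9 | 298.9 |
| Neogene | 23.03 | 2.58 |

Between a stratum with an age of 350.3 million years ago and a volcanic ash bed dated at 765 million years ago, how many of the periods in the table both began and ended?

The older date is 765 Ma and the younger is 350.3 Ma.
Periods with start < 765 and end > 350.3 Ma: Cryogenian (720–635), Ediacaran (635–538.8), Cambrian (538.8–485.4), Ordovician (485.4–443.8), Silurian (443.8–419.2), Devonian (419.2–358.9).
That is 6 complete periods.

6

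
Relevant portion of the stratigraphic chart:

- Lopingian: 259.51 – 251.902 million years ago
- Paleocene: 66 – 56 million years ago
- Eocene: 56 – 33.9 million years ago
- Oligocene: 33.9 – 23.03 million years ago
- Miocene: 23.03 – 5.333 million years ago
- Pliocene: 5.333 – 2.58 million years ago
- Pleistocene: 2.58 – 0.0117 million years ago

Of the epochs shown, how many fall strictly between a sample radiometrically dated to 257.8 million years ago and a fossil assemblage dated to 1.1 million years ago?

The older date is 257.8 Ma and the younger is 1.1 Ma.
Epochs with start < 257.8 and end > 1.1 Ma: Paleocene (66–56), Eocene (56–33.9), Oligocene (33.9–23.03), Miocene (23.03–5.333), Pliocene (5.333–2.58).
That is 5 complete epochs.

5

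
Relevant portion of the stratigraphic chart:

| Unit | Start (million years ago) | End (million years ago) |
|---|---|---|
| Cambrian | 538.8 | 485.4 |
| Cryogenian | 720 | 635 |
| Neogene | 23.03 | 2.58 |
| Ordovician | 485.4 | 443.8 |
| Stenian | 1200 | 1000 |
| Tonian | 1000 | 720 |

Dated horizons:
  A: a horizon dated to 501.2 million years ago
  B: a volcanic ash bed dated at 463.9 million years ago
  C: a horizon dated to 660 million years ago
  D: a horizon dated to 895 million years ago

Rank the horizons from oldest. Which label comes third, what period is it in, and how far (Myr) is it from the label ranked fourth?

A, in the Cambrian; 37.3 million years to B

Larger Ma means older, so oldest first: D 895 > C 660 > A 501.2 > B 463.9.
Counting 3 along gives A (501.2 Ma); the excerpt puts that inside the Cambrian, 538.8–485.4 Ma.
Next in line is B (463.9 Ma), and 501.2 − 463.9 = 37.3 Myr.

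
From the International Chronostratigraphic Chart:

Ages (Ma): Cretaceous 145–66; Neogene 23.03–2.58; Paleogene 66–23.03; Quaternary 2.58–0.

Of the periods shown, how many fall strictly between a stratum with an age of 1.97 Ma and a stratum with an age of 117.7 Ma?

2

The older date is 117.7 Ma and the younger is 1.97 Ma.
Periods with start < 117.7 and end > 1.97 Ma: Paleogene (66–23.03), Neogene (23.03–2.58).
That is 2 complete periods.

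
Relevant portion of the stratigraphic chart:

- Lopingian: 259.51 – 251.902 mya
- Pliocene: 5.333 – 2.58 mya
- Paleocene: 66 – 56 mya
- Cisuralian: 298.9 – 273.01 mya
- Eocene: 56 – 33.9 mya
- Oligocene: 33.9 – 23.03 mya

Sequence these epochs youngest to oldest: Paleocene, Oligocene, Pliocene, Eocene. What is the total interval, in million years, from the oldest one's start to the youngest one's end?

From the excerpt: Paleocene 66–56; Oligocene 33.9–23.03; Pliocene 5.333–2.58; Eocene 56–33.9 (Ma).
Larger Ma is earlier, so the oldest is Paleocene and the youngest is Pliocene; youngest to oldest: Pliocene, Oligocene, Eocene, Paleocene.
Oldest start 66 minus youngest end 2.58 gives 63.42 Myr overall.

Pliocene → Oligocene → Eocene → Paleocene; total span 63.42 Myr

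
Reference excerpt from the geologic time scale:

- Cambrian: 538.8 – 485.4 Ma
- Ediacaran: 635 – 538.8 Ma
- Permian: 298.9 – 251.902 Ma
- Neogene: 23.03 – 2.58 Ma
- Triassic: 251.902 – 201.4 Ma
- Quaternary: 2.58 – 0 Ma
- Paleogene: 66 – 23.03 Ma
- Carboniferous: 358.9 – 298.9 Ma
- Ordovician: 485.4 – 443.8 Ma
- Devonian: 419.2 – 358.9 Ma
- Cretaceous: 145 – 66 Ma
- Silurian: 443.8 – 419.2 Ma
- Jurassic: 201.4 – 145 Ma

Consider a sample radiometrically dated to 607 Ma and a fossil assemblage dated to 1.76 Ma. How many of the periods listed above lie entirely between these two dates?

11

The older date is 607 Ma and the younger is 1.76 Ma.
Periods with start < 607 and end > 1.76 Ma: Cambrian (538.8–485.4), Ordovician (485.4–443.8), Silurian (443.8–419.2), Devonian (419.2–358.9), Carboniferous (358.9–298.9), Permian (298.9–251.902), Triassic (251.902–201.4), Jurassic (201.4–145), Cretaceous (145–66), Paleogene (66–23.03), Neogene (23.03–2.58).
That is 11 complete periods.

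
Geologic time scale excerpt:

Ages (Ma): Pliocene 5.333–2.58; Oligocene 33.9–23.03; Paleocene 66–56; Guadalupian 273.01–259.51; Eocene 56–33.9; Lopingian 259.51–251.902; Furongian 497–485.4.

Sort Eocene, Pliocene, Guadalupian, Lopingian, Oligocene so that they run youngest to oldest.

Pliocene, then Oligocene, then Eocene, then Lopingian, then Guadalupian

Sorting by start age (ascending Ma, since larger Ma = older): Pliocene start 5.333, Oligocene start 33.9, Eocene start 56, Lopingian start 259.51, Guadalupian start 273.01.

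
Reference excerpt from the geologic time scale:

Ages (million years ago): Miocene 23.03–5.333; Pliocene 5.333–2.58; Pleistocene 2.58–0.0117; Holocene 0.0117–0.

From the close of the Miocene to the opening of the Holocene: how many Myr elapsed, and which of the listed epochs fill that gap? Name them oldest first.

5.3213 million years; Pliocene, Pleistocene

The Miocene closes at 5.333 Ma and the Holocene opens at 0.0117 Ma, so the interval is 5.333 − 0.0117 = 5.3213 Myr.
An epoch fits inside if it starts at or after 5.333 Ma and ends at or before 0.0117 Ma; oldest first that gives Pliocene, Pleistocene.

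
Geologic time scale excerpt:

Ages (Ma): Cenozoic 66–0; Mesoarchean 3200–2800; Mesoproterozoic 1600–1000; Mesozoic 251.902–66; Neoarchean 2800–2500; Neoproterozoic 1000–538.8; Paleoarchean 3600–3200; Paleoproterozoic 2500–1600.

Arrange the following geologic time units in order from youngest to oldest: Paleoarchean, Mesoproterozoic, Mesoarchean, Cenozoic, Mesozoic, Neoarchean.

Cenozoic, then Mesozoic, then Mesoproterozoic, then Neoarchean, then Mesoarchean, then Paleoarchean

Sorting by start age (ascending Ma, since larger Ma = older): Cenozoic began 66, Mesozoic began 251.902, Mesoproterozoic began 1600, Neoarchean began 2800, Mesoarchean began 3200, Paleoarchean began 3600.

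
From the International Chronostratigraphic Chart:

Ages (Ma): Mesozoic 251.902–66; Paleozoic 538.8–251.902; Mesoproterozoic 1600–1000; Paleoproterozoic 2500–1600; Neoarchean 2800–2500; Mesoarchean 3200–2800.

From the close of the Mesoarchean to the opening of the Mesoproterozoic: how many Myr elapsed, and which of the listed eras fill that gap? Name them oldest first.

1200 million years; Neoarchean, Paleoproterozoic

The Mesoarchean closes at 2800 Ma and the Mesoproterozoic opens at 1600 Ma, so the interval is 2800 − 1600 = 1200 Myr.
An era fits inside if it starts at or after 2800 Ma and ends at or before 1600 Ma; oldest first that gives Neoarchean, Paleoproterozoic.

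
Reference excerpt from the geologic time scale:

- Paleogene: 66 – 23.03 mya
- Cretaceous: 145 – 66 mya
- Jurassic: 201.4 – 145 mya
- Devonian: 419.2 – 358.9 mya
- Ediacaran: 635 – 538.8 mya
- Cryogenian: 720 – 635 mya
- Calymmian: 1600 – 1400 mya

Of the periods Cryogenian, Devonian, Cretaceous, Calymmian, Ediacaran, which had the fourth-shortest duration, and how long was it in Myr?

Durations: Cryogenian 85; Devonian 60.3; Cretaceous 79; Calymmian 200; Ediacaran 96.2 Myr.
Sorted shortest-first: Devonian (60.3), Cretaceous (79), Cryogenian (85), Ediacaran (96.2), Calymmian (200).
The fourth shortest is Ediacaran at 96.2 Myr.

Ediacaran, 96.2 million years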